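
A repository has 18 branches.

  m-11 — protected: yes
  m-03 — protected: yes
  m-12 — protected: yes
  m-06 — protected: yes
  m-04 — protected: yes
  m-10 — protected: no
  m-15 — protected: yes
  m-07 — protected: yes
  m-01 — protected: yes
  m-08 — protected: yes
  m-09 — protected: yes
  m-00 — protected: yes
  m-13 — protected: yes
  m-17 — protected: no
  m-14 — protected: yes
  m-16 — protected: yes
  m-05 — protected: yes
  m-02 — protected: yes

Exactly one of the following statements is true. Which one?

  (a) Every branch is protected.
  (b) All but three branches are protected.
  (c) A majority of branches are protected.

|A| = 18, |A ∩ B| = 16, |A ∖ B| = 2.
(a) requires A ⊆ B, i.e. every element of A is in B (|A ∖ B| = 0): false.
(b) requires |A ∖ B| = 3: false.
(c) requires |A ∩ B| > |A ∖ B|: true.

(c)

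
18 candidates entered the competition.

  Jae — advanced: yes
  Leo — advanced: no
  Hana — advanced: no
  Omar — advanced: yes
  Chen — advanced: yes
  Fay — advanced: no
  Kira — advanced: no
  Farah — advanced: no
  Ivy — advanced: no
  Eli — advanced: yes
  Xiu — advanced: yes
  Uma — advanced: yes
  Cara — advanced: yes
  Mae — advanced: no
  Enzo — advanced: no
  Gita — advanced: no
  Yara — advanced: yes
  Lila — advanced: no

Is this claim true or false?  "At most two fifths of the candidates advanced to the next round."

False

Truth condition: |A ∩ B| / |A| ≤ 2/5.
|A| = 18, |A ∩ B| = 8, |A ∖ B| = 10.
|A ∩ B|/|A| = 8/18, so the statement is false.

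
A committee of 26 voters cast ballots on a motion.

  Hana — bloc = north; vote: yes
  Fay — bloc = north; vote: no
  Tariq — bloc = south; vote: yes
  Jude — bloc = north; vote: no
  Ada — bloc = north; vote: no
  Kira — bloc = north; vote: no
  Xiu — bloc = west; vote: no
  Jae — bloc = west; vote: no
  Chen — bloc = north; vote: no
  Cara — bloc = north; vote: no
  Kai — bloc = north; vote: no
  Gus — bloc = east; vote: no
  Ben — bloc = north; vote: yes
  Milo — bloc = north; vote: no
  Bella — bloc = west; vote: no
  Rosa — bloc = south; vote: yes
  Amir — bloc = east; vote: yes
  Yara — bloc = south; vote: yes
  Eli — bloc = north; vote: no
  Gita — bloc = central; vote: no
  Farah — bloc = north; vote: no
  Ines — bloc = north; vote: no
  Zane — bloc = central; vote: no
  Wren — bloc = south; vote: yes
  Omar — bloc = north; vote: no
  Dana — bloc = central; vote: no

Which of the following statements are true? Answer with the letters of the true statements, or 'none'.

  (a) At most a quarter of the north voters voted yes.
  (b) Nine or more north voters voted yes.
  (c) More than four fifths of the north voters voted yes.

(a)

|A| = 14, |A ∩ B| = 2, |A ∖ B| = 12.
(a) |A ∩ B| / |A| ≤ 1/4: holds.
(b) |A ∩ B| ≥ 9: fails.
(c) |A ∩ B| / |A| > 4/5: fails.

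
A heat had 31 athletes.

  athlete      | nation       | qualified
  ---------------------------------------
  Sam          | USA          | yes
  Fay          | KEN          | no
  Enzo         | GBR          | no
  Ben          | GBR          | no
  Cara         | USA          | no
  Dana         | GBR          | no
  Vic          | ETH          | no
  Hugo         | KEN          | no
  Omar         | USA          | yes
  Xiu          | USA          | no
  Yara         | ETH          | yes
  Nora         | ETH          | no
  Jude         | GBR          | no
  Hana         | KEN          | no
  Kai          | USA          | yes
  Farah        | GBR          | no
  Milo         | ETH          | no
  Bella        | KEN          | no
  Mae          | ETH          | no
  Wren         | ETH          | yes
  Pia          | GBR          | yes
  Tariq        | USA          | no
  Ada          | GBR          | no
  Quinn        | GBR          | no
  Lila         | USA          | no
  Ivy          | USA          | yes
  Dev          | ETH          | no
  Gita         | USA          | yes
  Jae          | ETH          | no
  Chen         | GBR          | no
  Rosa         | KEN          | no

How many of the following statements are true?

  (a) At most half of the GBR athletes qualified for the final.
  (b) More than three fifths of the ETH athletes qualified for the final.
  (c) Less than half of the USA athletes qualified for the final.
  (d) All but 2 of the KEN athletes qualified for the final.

(a) GBR: |A| = 9, |A ∩ B| = 1; needs |A ∩ B| ≤ |A ∖ B| — true.
(b) ETH: |A| = 8, |A ∩ B| = 2; needs |A ∩ B| / |A| > 3/5 — false.
(c) USA: |A| = 9, |A ∩ B| = 5; needs |A ∩ B| < |A ∖ B| — false.
(d) KEN: |A| = 5, |A ∩ B| = 0; needs |A ∖ B| = 2 — false.

1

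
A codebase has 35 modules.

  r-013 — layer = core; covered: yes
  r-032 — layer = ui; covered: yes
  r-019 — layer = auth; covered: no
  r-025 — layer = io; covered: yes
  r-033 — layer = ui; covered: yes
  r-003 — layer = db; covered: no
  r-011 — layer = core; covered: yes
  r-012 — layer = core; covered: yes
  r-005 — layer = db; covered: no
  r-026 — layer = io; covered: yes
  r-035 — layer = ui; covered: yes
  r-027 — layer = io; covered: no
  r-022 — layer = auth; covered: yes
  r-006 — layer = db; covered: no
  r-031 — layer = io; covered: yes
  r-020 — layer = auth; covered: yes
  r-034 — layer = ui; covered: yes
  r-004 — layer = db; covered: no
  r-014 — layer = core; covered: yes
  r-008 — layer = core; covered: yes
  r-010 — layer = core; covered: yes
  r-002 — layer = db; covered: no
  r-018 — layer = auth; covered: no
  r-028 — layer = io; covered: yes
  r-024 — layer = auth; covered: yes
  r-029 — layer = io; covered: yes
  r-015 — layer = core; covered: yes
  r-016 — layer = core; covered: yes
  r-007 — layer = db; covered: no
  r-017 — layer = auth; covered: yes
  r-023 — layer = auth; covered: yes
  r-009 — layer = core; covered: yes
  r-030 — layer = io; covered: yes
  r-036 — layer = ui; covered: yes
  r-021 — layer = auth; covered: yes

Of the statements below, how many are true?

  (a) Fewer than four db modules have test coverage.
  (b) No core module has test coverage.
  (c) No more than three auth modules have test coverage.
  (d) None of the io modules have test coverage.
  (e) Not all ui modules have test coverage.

1

(a) db: |A| = 6, |A ∩ B| = 0; needs |A ∩ B| < 4 — true.
(b) core: |A| = 9, |A ∩ B| = 9; needs A ∩ B = ∅ (|A ∩ B| = 0) — false.
(c) auth: |A| = 8, |A ∩ B| = 6; needs |A ∩ B| ≤ 3 — false.
(d) io: |A| = 7, |A ∩ B| = 6; needs A ∩ B = ∅ (|A ∩ B| = 0) — false.
(e) ui: |A| = 5, |A ∩ B| = 5; needs A ⊄ B (|A ∖ B| ≥ 1) — false.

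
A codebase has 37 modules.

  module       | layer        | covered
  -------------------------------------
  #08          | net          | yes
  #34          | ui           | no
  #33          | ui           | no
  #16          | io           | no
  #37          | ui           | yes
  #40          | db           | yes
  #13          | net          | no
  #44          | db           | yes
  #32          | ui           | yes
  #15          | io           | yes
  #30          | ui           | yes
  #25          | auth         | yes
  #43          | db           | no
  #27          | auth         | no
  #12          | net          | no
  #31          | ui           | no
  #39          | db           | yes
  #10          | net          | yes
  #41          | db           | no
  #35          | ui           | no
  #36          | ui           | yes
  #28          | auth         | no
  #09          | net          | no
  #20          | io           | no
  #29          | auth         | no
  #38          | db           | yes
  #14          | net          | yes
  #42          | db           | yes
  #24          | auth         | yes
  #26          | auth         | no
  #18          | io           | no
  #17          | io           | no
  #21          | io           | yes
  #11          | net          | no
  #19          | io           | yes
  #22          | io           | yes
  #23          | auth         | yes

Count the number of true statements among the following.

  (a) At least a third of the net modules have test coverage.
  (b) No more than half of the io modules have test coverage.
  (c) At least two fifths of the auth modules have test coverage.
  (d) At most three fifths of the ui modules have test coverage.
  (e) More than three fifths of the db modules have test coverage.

5

(a) net: |A| = 7, |A ∩ B| = 3; needs |A ∩ B| / |A| ≥ 1/3 — true.
(b) io: |A| = 8, |A ∩ B| = 4; needs |A ∩ B| ≤ |A ∖ B| — true.
(c) auth: |A| = 7, |A ∩ B| = 3; needs |A ∩ B| / |A| ≥ 2/5 — true.
(d) ui: |A| = 8, |A ∩ B| = 4; needs |A ∩ B| / |A| ≤ 3/5 — true.
(e) db: |A| = 7, |A ∩ B| = 5; needs |A ∩ B| / |A| > 3/5 — true.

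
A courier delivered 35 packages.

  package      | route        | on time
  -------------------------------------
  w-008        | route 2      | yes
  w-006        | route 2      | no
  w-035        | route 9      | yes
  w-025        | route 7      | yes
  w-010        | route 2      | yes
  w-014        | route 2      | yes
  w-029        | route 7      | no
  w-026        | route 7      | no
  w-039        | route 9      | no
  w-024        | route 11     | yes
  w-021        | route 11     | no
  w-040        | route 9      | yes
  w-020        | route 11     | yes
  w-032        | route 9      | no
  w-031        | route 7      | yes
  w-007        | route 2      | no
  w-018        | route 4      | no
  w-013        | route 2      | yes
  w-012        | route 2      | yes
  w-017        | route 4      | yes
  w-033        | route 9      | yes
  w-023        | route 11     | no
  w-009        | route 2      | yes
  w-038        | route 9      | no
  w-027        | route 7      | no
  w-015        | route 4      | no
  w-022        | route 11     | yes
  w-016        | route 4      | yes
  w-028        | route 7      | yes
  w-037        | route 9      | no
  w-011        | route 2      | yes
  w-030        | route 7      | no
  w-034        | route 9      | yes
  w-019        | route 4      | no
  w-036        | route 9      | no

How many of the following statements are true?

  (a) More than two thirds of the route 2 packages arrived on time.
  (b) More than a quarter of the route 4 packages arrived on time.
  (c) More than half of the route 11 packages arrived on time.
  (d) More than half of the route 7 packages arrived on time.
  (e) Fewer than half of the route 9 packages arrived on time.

(a) route 2: |A| = 9, |A ∩ B| = 7; needs |A ∩ B| / |A| > 2/3 — true.
(b) route 4: |A| = 5, |A ∩ B| = 2; needs |A ∩ B| / |A| > 1/4 — true.
(c) route 11: |A| = 5, |A ∩ B| = 3; needs |A ∩ B| > |A ∖ B| — true.
(d) route 7: |A| = 7, |A ∩ B| = 3; needs |A ∩ B| > |A ∖ B| — false.
(e) route 9: |A| = 9, |A ∩ B| = 4; needs |A ∩ B| < |A ∖ B| — true.

4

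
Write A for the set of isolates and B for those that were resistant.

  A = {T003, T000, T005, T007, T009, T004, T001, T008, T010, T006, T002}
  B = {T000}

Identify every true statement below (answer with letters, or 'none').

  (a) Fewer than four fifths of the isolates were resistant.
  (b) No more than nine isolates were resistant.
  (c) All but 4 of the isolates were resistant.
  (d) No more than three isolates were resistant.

|A| = 11, |A ∩ B| = 1, |A ∖ B| = 10.
(a) |A ∩ B| / |A| < 4/5: holds.
(b) |A ∩ B| ≤ 9: holds.
(c) |A ∖ B| = 4: fails.
(d) |A ∩ B| ≤ 3: holds.

(a), (b), (d)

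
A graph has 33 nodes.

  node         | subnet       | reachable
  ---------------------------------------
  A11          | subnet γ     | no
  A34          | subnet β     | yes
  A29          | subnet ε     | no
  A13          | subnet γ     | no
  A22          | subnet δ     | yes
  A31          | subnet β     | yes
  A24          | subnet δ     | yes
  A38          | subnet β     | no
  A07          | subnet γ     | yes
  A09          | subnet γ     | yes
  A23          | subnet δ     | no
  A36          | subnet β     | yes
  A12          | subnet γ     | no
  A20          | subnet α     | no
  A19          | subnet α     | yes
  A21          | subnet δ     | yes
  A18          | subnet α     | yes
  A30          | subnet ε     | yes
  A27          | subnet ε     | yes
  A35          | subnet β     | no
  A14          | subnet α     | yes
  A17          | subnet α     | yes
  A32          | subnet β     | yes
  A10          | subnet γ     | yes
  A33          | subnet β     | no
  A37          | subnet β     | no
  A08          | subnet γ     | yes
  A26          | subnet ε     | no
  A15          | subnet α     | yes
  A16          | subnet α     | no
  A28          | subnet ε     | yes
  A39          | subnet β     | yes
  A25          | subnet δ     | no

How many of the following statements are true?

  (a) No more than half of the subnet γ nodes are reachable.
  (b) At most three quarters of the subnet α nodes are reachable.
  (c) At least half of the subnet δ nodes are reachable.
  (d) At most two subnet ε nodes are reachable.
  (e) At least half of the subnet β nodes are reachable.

3

(a) subnet γ: |A| = 7, |A ∩ B| = 4; needs |A ∩ B| ≤ |A ∖ B| — false.
(b) subnet α: |A| = 7, |A ∩ B| = 5; needs |A ∩ B| / |A| ≤ 3/4 — true.
(c) subnet δ: |A| = 5, |A ∩ B| = 3; needs |A ∩ B| ≥ |A ∖ B| — true.
(d) subnet ε: |A| = 5, |A ∩ B| = 3; needs |A ∩ B| ≤ 2 — false.
(e) subnet β: |A| = 9, |A ∩ B| = 5; needs |A ∩ B| ≥ |A ∖ B| — true.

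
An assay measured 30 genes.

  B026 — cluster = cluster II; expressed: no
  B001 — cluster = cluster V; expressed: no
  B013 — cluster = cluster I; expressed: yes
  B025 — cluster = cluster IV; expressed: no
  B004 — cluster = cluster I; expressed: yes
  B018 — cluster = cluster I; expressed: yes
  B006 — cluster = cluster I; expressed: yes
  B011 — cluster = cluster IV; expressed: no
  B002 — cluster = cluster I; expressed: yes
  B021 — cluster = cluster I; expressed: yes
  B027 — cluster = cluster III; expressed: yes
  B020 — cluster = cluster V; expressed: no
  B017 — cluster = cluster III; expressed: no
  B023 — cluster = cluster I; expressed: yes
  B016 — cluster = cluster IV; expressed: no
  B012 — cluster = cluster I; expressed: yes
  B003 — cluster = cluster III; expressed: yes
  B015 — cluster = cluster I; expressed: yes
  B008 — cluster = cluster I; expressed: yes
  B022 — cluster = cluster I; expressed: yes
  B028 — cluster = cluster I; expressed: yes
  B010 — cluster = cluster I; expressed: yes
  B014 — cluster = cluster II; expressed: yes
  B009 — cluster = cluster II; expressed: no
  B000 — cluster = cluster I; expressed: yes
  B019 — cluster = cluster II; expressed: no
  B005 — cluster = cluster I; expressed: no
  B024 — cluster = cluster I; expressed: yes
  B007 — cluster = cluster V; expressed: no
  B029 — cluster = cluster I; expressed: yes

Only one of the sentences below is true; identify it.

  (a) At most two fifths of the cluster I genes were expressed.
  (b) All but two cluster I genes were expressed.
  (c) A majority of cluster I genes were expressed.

(c)

|A| = 17, |A ∩ B| = 16, |A ∖ B| = 1.
(a) requires |A ∩ B| / |A| ≤ 2/5: false.
(b) requires |A ∖ B| = 2: false.
(c) requires |A ∩ B| > |A ∖ B|: true.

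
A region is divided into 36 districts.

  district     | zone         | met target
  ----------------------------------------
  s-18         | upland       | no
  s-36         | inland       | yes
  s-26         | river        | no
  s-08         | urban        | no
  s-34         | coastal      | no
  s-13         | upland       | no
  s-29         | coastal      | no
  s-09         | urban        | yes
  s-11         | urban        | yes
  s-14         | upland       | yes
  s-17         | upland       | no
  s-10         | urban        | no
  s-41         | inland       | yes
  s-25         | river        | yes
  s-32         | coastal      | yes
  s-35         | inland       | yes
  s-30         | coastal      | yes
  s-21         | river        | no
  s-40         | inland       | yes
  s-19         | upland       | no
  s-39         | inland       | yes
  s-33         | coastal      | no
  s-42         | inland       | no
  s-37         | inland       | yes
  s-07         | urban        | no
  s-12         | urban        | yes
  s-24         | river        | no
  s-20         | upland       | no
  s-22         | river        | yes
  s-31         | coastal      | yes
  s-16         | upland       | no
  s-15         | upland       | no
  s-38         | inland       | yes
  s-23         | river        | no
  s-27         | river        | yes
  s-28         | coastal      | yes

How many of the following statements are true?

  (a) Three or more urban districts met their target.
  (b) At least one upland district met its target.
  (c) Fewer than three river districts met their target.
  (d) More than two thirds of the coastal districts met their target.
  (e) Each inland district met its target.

2

(a) urban: |A| = 6, |A ∩ B| = 3; needs |A ∩ B| ≥ 3 — true.
(b) upland: |A| = 8, |A ∩ B| = 1; needs A ∩ B ≠ ∅ (|A ∩ B| ≥ 1) — true.
(c) river: |A| = 7, |A ∩ B| = 3; needs |A ∩ B| < 3 — false.
(d) coastal: |A| = 7, |A ∩ B| = 4; needs |A ∩ B| / |A| > 2/3 — false.
(e) inland: |A| = 8, |A ∩ B| = 7; needs A ⊆ B, i.e. every element of A is in B (|A ∖ B| = 0) — false.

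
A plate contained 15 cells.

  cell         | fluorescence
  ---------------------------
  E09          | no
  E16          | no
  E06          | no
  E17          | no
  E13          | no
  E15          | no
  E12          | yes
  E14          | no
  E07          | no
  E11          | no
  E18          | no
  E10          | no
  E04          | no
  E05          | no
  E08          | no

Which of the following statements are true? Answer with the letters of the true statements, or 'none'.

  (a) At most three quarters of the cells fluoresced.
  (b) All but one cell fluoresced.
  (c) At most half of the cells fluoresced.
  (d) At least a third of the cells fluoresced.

(a), (c)

|A| = 15, |A ∩ B| = 1, |A ∖ B| = 14.
(a) |A ∩ B| / |A| ≤ 3/4: holds.
(b) |A ∖ B| = 1: fails.
(c) |A ∩ B| ≤ |A ∖ B|: holds.
(d) |A ∩ B| / |A| ≥ 1/3: fails.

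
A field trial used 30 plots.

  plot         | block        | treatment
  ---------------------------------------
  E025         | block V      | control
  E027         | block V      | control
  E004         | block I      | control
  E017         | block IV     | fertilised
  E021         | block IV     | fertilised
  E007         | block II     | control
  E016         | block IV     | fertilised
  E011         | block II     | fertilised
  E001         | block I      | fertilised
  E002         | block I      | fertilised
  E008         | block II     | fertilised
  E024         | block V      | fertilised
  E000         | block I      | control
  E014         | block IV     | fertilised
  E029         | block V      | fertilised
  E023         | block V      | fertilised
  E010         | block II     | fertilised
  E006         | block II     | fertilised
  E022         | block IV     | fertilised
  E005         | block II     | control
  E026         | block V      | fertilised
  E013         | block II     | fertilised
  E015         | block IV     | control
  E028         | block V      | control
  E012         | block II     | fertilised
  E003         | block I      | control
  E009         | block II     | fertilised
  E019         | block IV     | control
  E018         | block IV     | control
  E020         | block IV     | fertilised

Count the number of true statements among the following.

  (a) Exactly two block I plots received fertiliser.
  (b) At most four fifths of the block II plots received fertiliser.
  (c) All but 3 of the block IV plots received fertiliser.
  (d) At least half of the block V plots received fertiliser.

(a) block I: |A| = 5, |A ∩ B| = 2; needs |A ∩ B| = 2 — true.
(b) block II: |A| = 9, |A ∩ B| = 7; needs |A ∩ B| / |A| ≤ 4/5 — true.
(c) block IV: |A| = 9, |A ∩ B| = 6; needs |A ∖ B| = 3 — true.
(d) block V: |A| = 7, |A ∩ B| = 4; needs |A ∩ B| ≥ |A ∖ B| — true.

4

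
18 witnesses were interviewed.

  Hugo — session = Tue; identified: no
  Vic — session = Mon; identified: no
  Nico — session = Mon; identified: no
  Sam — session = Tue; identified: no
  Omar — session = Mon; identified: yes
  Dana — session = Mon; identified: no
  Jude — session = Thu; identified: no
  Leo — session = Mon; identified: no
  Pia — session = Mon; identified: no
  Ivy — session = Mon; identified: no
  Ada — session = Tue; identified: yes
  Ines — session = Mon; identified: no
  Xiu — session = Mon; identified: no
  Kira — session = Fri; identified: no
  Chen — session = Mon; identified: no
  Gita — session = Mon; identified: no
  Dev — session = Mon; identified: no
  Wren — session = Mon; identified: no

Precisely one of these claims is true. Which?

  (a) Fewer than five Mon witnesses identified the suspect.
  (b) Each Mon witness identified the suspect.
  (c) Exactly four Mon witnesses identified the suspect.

(a)

|A| = 13, |A ∩ B| = 1, |A ∖ B| = 12.
(a) requires |A ∩ B| < 5: true.
(b) requires A ⊆ B, i.e. every element of A is in B (|A ∖ B| = 0): false.
(c) requires |A ∩ B| = 4: false.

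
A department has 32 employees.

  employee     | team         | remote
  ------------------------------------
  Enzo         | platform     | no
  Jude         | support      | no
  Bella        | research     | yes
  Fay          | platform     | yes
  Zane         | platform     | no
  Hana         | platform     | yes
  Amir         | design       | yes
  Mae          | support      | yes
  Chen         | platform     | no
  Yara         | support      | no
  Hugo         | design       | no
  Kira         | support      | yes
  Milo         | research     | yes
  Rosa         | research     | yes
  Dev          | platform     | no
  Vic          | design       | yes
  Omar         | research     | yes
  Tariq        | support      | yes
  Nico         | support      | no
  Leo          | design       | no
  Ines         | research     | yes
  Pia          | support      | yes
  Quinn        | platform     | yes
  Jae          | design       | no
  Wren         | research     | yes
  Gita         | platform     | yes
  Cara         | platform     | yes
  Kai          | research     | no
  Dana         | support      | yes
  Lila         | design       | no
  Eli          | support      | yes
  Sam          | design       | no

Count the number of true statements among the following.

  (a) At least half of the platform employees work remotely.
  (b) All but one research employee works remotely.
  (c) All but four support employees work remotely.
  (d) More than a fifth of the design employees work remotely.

3

(a) platform: |A| = 9, |A ∩ B| = 5; needs |A ∩ B| ≥ |A ∖ B| — true.
(b) research: |A| = 7, |A ∩ B| = 6; needs |A ∖ B| = 1 — true.
(c) support: |A| = 9, |A ∩ B| = 6; needs |A ∖ B| = 4 — false.
(d) design: |A| = 7, |A ∩ B| = 2; needs |A ∩ B| / |A| > 1/5 — true.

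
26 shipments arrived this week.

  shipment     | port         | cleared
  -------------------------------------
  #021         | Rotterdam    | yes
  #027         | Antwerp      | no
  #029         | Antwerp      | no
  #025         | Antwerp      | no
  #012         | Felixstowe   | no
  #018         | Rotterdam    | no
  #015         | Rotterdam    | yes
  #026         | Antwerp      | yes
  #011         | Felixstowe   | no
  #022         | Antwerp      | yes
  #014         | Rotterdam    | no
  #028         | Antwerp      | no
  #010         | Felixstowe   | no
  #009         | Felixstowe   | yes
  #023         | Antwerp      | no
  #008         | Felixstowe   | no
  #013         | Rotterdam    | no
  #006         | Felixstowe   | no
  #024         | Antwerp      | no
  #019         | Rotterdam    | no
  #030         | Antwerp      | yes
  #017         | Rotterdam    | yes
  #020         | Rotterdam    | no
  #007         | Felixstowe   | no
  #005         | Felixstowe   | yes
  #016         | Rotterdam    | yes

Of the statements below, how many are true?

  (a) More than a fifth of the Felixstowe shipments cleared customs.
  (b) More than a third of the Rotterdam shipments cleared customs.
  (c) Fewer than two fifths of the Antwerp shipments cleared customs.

(a) Felixstowe: |A| = 8, |A ∩ B| = 2; needs |A ∩ B| / |A| > 1/5 — true.
(b) Rotterdam: |A| = 9, |A ∩ B| = 4; needs |A ∩ B| / |A| > 1/3 — true.
(c) Antwerp: |A| = 9, |A ∩ B| = 3; needs |A ∩ B| / |A| < 2/5 — true.

3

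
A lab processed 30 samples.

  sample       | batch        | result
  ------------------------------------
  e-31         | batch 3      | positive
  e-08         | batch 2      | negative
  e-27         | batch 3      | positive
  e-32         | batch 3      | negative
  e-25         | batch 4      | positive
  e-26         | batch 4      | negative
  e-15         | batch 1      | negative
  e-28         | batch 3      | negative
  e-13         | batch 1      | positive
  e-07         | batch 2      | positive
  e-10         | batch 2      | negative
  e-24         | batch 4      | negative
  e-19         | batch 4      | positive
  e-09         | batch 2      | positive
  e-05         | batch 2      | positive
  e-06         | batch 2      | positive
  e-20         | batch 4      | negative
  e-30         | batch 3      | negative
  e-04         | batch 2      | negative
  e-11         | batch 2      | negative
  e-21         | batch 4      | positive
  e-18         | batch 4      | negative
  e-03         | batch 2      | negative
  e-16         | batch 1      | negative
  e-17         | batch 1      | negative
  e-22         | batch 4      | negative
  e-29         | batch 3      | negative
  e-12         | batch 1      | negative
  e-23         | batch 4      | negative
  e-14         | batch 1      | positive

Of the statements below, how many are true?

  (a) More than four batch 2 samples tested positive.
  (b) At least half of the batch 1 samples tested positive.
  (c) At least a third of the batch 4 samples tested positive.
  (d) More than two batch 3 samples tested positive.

(a) batch 2: |A| = 9, |A ∩ B| = 4; needs |A ∩ B| > 4 — false.
(b) batch 1: |A| = 6, |A ∩ B| = 2; needs |A ∩ B| ≥ |A ∖ B| — false.
(c) batch 4: |A| = 9, |A ∩ B| = 3; needs |A ∩ B| / |A| ≥ 1/3 — true.
(d) batch 3: |A| = 6, |A ∩ B| = 2; needs |A ∩ B| > 2 — false.

1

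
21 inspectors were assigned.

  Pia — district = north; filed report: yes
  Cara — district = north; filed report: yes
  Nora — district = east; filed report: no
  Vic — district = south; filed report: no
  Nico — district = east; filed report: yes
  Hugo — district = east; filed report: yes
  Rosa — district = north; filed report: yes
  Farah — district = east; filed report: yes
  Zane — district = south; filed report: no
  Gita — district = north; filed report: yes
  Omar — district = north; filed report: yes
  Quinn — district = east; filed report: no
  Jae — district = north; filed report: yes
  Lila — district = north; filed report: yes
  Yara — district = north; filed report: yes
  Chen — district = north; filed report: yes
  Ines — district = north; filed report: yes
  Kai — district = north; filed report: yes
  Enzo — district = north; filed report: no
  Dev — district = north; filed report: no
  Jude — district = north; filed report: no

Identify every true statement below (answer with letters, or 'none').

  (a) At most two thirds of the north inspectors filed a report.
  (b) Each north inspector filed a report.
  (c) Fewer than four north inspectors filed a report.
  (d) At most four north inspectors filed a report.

none

|A| = 14, |A ∩ B| = 11, |A ∖ B| = 3.
(a) |A ∩ B| / |A| ≤ 2/3: fails.
(b) A ⊆ B, i.e. every element of A is in B (|A ∖ B| = 0): fails.
(c) |A ∩ B| < 4: fails.
(d) |A ∩ B| ≤ 4: fails.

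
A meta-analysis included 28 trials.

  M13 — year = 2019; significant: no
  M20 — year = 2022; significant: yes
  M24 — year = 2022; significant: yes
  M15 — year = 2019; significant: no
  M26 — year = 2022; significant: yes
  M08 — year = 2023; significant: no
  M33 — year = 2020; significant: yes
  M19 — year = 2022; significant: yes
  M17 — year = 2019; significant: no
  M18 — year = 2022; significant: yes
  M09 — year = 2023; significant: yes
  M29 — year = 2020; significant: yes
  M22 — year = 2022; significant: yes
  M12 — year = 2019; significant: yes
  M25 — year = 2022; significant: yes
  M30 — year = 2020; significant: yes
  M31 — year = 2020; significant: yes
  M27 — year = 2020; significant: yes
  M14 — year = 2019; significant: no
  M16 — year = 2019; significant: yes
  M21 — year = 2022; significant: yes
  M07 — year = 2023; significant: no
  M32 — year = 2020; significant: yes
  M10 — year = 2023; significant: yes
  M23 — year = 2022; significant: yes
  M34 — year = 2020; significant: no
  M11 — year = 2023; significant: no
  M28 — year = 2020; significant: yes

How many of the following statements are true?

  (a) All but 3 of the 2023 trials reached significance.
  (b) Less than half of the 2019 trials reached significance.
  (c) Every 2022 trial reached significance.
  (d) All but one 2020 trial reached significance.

4

(a) 2023: |A| = 5, |A ∩ B| = 2; needs |A ∖ B| = 3 — true.
(b) 2019: |A| = 6, |A ∩ B| = 2; needs |A ∩ B| < |A ∖ B| — true.
(c) 2022: |A| = 9, |A ∩ B| = 9; needs A ⊆ B, i.e. every element of A is in B (|A ∖ B| = 0) — true.
(d) 2020: |A| = 8, |A ∩ B| = 7; needs |A ∖ B| = 1 — true.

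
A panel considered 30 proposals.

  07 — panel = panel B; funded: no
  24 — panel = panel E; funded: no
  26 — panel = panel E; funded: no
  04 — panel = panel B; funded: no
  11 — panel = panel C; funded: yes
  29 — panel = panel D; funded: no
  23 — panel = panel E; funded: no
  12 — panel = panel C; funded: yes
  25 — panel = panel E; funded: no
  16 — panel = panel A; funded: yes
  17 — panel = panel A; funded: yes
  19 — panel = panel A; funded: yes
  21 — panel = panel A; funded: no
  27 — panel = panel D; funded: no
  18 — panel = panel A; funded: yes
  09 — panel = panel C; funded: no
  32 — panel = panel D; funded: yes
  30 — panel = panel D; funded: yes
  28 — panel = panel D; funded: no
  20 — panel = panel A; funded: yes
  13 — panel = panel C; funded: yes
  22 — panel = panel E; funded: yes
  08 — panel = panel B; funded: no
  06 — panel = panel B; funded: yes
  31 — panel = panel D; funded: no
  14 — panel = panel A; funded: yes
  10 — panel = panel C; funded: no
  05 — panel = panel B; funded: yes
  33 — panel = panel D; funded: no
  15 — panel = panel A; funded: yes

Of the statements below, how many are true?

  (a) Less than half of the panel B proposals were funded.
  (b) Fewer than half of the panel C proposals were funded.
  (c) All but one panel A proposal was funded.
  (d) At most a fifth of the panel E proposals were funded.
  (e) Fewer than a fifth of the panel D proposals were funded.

(a) panel B: |A| = 5, |A ∩ B| = 2; needs |A ∩ B| < |A ∖ B| — true.
(b) panel C: |A| = 5, |A ∩ B| = 3; needs |A ∩ B| < |A ∖ B| — false.
(c) panel A: |A| = 8, |A ∩ B| = 7; needs |A ∖ B| = 1 — true.
(d) panel E: |A| = 5, |A ∩ B| = 1; needs |A ∩ B| / |A| ≤ 1/5 — true.
(e) panel D: |A| = 7, |A ∩ B| = 2; needs |A ∩ B| / |A| < 1/5 — false.

3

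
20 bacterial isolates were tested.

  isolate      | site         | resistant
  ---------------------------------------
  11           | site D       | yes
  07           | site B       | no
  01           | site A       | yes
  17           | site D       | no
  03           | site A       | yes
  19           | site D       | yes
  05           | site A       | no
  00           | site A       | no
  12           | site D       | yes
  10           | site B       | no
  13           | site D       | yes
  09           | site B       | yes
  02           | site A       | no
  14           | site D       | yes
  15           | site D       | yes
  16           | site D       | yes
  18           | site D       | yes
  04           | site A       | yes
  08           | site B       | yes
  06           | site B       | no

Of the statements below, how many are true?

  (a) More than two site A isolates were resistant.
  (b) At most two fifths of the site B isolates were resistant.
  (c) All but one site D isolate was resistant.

(a) site A: |A| = 6, |A ∩ B| = 3; needs |A ∩ B| > 2 — true.
(b) site B: |A| = 5, |A ∩ B| = 2; needs |A ∩ B| / |A| ≤ 2/5 — true.
(c) site D: |A| = 9, |A ∩ B| = 8; needs |A ∖ B| = 1 — true.

3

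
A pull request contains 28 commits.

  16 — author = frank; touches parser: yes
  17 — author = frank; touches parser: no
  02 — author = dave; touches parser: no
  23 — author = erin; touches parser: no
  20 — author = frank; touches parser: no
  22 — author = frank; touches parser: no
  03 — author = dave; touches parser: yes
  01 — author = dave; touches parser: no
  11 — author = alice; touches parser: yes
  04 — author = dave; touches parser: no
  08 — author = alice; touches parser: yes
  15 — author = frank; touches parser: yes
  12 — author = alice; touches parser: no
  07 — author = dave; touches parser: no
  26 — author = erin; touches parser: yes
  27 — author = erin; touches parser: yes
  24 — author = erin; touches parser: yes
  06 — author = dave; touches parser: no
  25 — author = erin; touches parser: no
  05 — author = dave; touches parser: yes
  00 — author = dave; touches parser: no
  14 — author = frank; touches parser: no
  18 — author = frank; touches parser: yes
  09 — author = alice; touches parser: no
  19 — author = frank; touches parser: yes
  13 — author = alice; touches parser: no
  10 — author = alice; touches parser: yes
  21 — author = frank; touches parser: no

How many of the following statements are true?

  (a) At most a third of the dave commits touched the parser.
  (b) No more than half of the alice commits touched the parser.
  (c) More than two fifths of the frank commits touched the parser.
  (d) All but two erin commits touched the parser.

(a) dave: |A| = 8, |A ∩ B| = 2; needs |A ∩ B| / |A| ≤ 1/3 — true.
(b) alice: |A| = 6, |A ∩ B| = 3; needs |A ∩ B| ≤ |A ∖ B| — true.
(c) frank: |A| = 9, |A ∩ B| = 4; needs |A ∩ B| / |A| > 2/5 — true.
(d) erin: |A| = 5, |A ∩ B| = 3; needs |A ∖ B| = 2 — true.

4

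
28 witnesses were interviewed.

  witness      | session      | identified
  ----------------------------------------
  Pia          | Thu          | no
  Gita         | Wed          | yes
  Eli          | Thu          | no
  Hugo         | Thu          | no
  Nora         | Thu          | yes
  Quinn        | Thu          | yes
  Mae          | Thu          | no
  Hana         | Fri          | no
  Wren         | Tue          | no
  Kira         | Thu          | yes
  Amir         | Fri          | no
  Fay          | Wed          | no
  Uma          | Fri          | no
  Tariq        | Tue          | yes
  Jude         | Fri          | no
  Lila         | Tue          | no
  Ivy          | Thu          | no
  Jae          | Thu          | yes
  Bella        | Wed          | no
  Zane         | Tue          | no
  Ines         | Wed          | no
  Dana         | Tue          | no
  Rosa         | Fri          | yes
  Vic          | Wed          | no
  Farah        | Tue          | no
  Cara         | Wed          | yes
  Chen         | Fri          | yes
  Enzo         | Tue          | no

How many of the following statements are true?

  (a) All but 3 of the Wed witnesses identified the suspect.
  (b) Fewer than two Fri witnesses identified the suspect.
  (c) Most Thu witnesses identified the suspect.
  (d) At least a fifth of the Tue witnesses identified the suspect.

(a) Wed: |A| = 6, |A ∩ B| = 2; needs |A ∖ B| = 3 — false.
(b) Fri: |A| = 6, |A ∩ B| = 2; needs |A ∩ B| < 2 — false.
(c) Thu: |A| = 9, |A ∩ B| = 4; needs |A ∩ B| > |A ∖ B| — false.
(d) Tue: |A| = 7, |A ∩ B| = 1; needs |A ∩ B| / |A| ≥ 1/5 — false.

0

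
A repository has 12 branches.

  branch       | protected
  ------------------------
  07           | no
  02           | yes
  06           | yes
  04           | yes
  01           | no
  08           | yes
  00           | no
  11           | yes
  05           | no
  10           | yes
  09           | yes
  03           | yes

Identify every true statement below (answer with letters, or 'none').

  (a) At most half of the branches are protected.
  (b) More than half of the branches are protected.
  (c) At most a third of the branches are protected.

(b)

|A| = 12, |A ∩ B| = 8, |A ∖ B| = 4.
(a) |A ∩ B| ≤ |A ∖ B|: fails.
(b) |A ∩ B| > |A ∖ B|: holds.
(c) |A ∩ B| / |A| ≤ 1/3: fails.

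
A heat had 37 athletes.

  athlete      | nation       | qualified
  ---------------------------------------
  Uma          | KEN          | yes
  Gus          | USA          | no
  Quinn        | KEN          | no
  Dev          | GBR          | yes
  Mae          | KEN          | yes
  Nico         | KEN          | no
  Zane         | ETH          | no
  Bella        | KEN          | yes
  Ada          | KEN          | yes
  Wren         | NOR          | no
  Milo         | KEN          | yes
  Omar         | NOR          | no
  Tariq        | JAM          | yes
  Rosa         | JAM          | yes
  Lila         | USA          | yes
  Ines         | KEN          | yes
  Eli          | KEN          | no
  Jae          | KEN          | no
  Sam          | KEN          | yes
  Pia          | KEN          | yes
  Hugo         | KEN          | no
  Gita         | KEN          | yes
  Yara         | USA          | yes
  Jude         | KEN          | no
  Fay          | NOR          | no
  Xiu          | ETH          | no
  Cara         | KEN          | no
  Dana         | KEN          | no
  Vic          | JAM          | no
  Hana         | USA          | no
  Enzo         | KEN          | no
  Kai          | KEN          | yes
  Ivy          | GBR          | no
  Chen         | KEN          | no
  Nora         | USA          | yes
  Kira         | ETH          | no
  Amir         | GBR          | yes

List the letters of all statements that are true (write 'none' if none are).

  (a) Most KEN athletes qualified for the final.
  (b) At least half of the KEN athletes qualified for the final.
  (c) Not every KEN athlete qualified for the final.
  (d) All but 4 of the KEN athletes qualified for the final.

(b), (c)

|A| = 20, |A ∩ B| = 10, |A ∖ B| = 10.
(a) |A ∩ B| > |A ∖ B|: fails.
(b) |A ∩ B| ≥ |A ∖ B|: holds.
(c) A ⊄ B (|A ∖ B| ≥ 1): holds.
(d) |A ∖ B| = 4: fails.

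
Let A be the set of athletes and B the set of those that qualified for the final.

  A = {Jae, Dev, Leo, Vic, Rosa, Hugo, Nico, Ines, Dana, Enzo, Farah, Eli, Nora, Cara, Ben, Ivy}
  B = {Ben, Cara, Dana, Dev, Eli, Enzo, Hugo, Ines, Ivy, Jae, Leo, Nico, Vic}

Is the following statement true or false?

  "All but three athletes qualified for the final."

The determiner here denotes the relation: |A ∖ B| = 3.
|A| = 16, |A ∩ B| = 13, |A ∖ B| = 3.
|A ∖ B| = 3, so the statement is true.

True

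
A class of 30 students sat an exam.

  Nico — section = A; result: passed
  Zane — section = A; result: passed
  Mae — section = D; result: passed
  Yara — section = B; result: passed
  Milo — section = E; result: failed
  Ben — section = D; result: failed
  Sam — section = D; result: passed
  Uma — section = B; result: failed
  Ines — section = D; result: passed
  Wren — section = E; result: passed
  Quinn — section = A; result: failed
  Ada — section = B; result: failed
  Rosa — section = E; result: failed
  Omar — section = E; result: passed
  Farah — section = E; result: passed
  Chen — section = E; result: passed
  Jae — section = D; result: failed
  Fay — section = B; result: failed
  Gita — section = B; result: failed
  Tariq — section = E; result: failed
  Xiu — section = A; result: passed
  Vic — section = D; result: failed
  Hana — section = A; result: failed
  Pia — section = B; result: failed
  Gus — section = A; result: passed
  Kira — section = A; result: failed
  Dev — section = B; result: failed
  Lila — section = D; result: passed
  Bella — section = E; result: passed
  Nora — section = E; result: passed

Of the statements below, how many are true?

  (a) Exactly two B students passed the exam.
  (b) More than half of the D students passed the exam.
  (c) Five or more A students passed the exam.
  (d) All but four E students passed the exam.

1

(a) B: |A| = 7, |A ∩ B| = 1; needs |A ∩ B| = 2 — false.
(b) D: |A| = 7, |A ∩ B| = 4; needs |A ∩ B| > |A ∖ B| — true.
(c) A: |A| = 7, |A ∩ B| = 4; needs |A ∩ B| ≥ 5 — false.
(d) E: |A| = 9, |A ∩ B| = 6; needs |A ∖ B| = 4 — false.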